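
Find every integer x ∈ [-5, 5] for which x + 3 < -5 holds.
Over all integers in [-5, 5], LHS − RHS is smallest at x = -5, where it equals 3:
x = -5: LHS = (-5) + 3 = -2; -2 < -5 — FAILS
At the ends of the range:
x = 5: LHS = 5 + 3 = 8; 8 < -5 — FAILS
Hence LHS − RHS is never negative, i.e. LHS ≥ RHS throughout, so the claimed relation (<) fails for every integer in [-5, 5].

Answer: None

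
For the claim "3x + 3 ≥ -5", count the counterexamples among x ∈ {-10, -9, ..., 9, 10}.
Counterexamples in [-10, 10]: {-10, -9, -8, -7, -6, -5, -4, -3}.

Counting them gives 8 values.

Answer: 8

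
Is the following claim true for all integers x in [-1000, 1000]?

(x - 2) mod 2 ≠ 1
The claim fails at x = 1:
x = 1: LHS = (1 - 2) mod 2 = (-1) mod 2 = 1; 1 ≠ 1 — FAILS

Because a single integer refutes it, the statement is false.

Answer: False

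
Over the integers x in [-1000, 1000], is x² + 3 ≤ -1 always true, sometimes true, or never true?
Over all integers in [-1000, 1000], LHS − RHS is smallest at x = 0, where it equals 4:
x = 0: LHS = 0² + 3 = 3; 3 ≤ -1 — FAILS
At the ends of the range:
x = -1000: LHS = (-1000)² + 3 = 1000003; 1000003 ≤ -1 — FAILS
x = 1000: LHS = 1000² + 3 = 1000003; 1000003 ≤ -1 — FAILS
Hence LHS − RHS is never zero or negative, i.e. LHS > RHS throughout, so the claimed relation (≤) fails for every integer in [-1000, 1000].

No integer in the range satisfies it.

Answer: Never true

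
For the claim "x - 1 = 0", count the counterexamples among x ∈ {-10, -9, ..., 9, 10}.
Counterexamples in [-10, 10]: {-10, -9, -8, -7, -6, -5, -4, -3, -2, -1, 0, 2, 3, 4, 5, 6, 7, 8, 9, 10}.

Counting them gives 20 values.

Answer: 20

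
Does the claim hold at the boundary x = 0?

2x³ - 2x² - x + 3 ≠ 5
x = 0: LHS = 2·0³ - 2·0² - 0 + 3 = 3; 3 ≠ 5 — holds

The relation is satisfied at x = 0.

Answer: Yes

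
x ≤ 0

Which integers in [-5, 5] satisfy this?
Holds for: {-5, -4, -3, -2, -1, 0}
Fails for: {1, 2, 3, 4, 5}

Answer: {-5, -4, -3, -2, -1, 0}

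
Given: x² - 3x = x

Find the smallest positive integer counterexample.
Testing positive integers:
x = 1: LHS = 1² - 3·1 = -2; -2 = 1 — FAILS  ← smallest positive counterexample

Answer: x = 1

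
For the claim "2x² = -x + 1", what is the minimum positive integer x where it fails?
Testing positive integers:
x = 1: LHS = 2·1² = 2, RHS = -1 + 1 = 0; 2 = 0 — FAILS  ← smallest positive counterexample

Answer: x = 1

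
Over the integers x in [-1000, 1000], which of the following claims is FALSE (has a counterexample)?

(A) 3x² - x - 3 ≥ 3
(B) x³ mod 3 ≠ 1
(A) x = 0: LHS = 3·0² - 0 - 3 = -3; -3 ≥ 3 — FAILS
(B) x = 1: LHS = (1³) mod 3 = 1 mod 3 = 1; 1 ≠ 1 — FAILS

Answer: Both A and B are false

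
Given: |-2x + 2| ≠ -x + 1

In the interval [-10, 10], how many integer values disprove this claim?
Counterexamples in [-10, 10]: {1}.

Counting them gives 1 values.

Answer: 1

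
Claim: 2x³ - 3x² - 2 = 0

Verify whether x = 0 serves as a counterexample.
Substitute x = 0 into the relation:
x = 0: LHS = 2·0³ - 3·0² - 2 = -2; -2 = 0 — FAILS

Since the claim fails at x = 0, this value is a counterexample.

Answer: Yes, x = 0 is a counterexample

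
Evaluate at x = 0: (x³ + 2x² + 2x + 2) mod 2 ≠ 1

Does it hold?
x = 0: LHS = (0³ + 2·0² + 2·0 + 2) mod 2 = 2 mod 2 = 0; 0 ≠ 1 — holds

The relation is satisfied at x = 0.

Answer: Yes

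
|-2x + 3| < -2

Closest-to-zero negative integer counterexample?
Testing negative integers from -1 downward:
x = -1: LHS = |-2·(-1) + 3| = |5| = 5; 5 < -2 — FAILS  ← closest negative counterexample to 0

Answer: x = -1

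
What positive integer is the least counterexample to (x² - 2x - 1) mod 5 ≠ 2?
Testing positive integers:
x = 1: LHS = (1² - 2·1 - 1) mod 5 = (-2) mod 5 = 3; 3 ≠ 2 — holds
x = 2: LHS = (2² - 2·2 - 1) mod 5 = (-1) mod 5 = 4; 4 ≠ 2 — holds
x = 3: LHS = (3² - 2·3 - 1) mod 5 = 2 mod 5 = 2; 2 ≠ 2 — FAILS  ← smallest positive counterexample

Answer: x = 3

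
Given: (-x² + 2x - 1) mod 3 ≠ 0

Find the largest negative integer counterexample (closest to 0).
Testing negative integers from -1 downward:
x = -1: LHS = (-(-1)² + 2·(-1) - 1) mod 3 = (-4) mod 3 = 2; 2 ≠ 0 — holds
x = -2: LHS = (-(-2)² + 2·(-2) - 1) mod 3 = (-9) mod 3 = 0; 0 ≠ 0 — FAILS  ← closest negative counterexample to 0

Answer: x = -2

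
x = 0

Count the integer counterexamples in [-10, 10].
Counterexamples in [-10, 10]: {-10, -9, -8, -7, -6, -5, -4, -3, -2, -1, 1, 2, 3, 4, 5, 6, 7, 8, 9, 10}.

Counting them gives 20 values.

Answer: 20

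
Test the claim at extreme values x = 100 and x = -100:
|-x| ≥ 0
x = 100: LHS = |-100| = 100; 100 ≥ 0 — holds
x = -100: LHS = |-(-100)| = |100| = 100; 100 ≥ 0 — holds

Answer: Yes, holds for both x = 100 and x = -100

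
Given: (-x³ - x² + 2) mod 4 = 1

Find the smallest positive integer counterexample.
Testing positive integers:
x = 1: LHS = (-1³ - 1² + 2) mod 4 = 0 mod 4 = 0; 0 = 1 — FAILS  ← smallest positive counterexample

Answer: x = 1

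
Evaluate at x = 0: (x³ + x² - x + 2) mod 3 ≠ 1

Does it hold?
x = 0: LHS = (0³ + 0² - 0 + 2) mod 3 = 2 mod 3 = 2; 2 ≠ 1 — holds

The relation is satisfied at x = 0.

Answer: Yes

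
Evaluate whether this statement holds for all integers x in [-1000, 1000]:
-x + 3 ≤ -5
The claim fails at x = 0:
x = 0: LHS = -0 + 3 = 3; 3 ≤ -5 — FAILS

Because a single integer refutes it, the statement is false.

Answer: False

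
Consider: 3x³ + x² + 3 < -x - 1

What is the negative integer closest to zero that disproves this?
Testing negative integers from -1 downward:
x = -1: LHS = 3·(-1)³ + (-1)² + 3 = 1, RHS = -(-1) - 1 = 0; 1 < 0 — FAILS  ← closest negative counterexample to 0

Answer: x = -1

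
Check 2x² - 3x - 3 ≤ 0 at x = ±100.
x = 100: LHS = 2·100² - 3·100 - 3 = 19697; 19697 ≤ 0 — FAILS
x = -100: LHS = 2·(-100)² - 3·(-100) - 3 = 20297; 20297 ≤ 0 — FAILS

Answer: No, fails for both x = 100 and x = -100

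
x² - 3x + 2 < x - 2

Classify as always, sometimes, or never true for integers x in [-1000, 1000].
Over all integers in [-1000, 1000], LHS − RHS is smallest at x = 2, where it equals 0:
x = 2: LHS = 2² - 3·2 + 2 = 0, RHS = 2 - 2 = 0; 0 < 0 — FAILS
At the ends of the range:
x = -1000: LHS = (-1000)² - 3·(-1000) + 2 = 1003002, RHS = (-1000) - 2 = -1002; 1003002 < -1002 — FAILS
x = 1000: LHS = 1000² - 3·1000 + 2 = 997002, RHS = 1000 - 2 = 998; 997002 < 998 — FAILS
Hence LHS − RHS is never negative, i.e. LHS ≥ RHS throughout, so the claimed relation (<) fails for every integer in [-1000, 1000].

No integer in the range satisfies it.

Answer: Never true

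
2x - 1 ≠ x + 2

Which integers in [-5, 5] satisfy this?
Holds for: {-5, -4, -3, -2, -1, 0, 1, 2, 4, 5}
Fails for: {3}

Answer: {-5, -4, -3, -2, -1, 0, 1, 2, 4, 5}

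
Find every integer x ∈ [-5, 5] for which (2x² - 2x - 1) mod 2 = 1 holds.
For a polynomial with integer coefficients, its value mod 2 depends only on x mod 2, so it suffices to check one representative of each residue class, x = 0, 1:
x = 0: LHS = (2·0² - 2·0 - 1) mod 2 = (-1) mod 2 = 1; 1 = 1 — holds
x = 1: LHS = (2·1² - 2·1 - 1) mod 2 = (-1) mod 2 = 1; 1 = 1 — holds
The relation holds in every residue class, so the relation holds for every integer in [-5, 5].

Answer: All integers in [-5, 5]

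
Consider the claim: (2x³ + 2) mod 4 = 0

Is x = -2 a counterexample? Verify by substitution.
Substitute x = -2 into the relation:
x = -2: LHS = (2·(-2)³ + 2) mod 4 = (-14) mod 4 = 2; 2 = 0 — FAILS

Since the claim fails at x = -2, this value is a counterexample.

Answer: Yes, x = -2 is a counterexample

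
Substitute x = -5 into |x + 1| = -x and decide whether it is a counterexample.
Substitute x = -5 into the relation:
x = -5: LHS = |(-5) + 1| = |-4| = 4, RHS = -(-5) = 5; 4 = 5 — FAILS

Since the claim fails at x = -5, this value is a counterexample.

Answer: Yes, x = -5 is a counterexample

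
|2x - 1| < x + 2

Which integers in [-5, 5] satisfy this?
Holds for: {0, 1, 2}
Fails for: {-5, -4, -3, -2, -1, 3, 4, 5}

Answer: {0, 1, 2}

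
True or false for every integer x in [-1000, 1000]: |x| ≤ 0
The claim fails at x = 1:
x = 1: LHS = |1| = 1; 1 ≤ 0 — FAILS

Because a single integer refutes it, the statement is false.

Answer: False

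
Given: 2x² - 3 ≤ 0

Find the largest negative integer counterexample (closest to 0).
Testing negative integers from -1 downward:
x = -1: LHS = 2·(-1)² - 3 = -1; -1 ≤ 0 — holds
x = -2: LHS = 2·(-2)² - 3 = 5; 5 ≤ 0 — FAILS  ← closest negative counterexample to 0

Answer: x = -2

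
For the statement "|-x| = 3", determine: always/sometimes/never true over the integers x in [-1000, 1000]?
Holds at x = 3: LHS = |-3| = 3; 3 = 3 — holds
Fails at x = 0: LHS = |-0| = |0| = 0; 0 = 3 — FAILS
It is satisfied by some integers in the range but not all.

Answer: Sometimes true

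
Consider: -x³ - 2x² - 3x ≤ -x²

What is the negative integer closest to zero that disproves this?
Testing negative integers from -1 downward:
x = -1: LHS = -(-1)³ - 2·(-1)² - 3·(-1) = 2, RHS = -(-1)² = -1; 2 ≤ -1 — FAILS  ← closest negative counterexample to 0

Answer: x = -1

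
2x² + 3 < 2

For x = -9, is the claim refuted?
Substitute x = -9 into the relation:
x = -9: LHS = 2·(-9)² + 3 = 165; 165 < 2 — FAILS

Since the claim fails at x = -9, this value is a counterexample.

Answer: Yes, x = -9 is a counterexample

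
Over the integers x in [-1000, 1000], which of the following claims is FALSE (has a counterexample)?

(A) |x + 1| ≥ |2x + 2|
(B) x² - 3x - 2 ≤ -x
(A) x = 0: LHS = |0 + 1| = |1| = 1, RHS = |2·0 + 2| = |2| = 2; 1 ≥ 2 — FAILS
(B) x = -1: LHS = (-1)² - 3·(-1) - 2 = 2, RHS = -(-1) = 1; 2 ≤ 1 — FAILS

Answer: Both A and B are false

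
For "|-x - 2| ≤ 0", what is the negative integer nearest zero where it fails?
Testing negative integers from -1 downward:
x = -1: LHS = |-(-1) - 2| = |-1| = 1; 1 ≤ 0 — FAILS  ← closest negative counterexample to 0

Answer: x = -1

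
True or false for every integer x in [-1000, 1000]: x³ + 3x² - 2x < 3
The claim fails at x = -1:
x = -1: LHS = (-1)³ + 3·(-1)² - 2·(-1) = 4; 4 < 3 — FAILS

Because a single integer refutes it, the statement is false.

Answer: False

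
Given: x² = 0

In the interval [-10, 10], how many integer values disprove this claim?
Counterexamples in [-10, 10]: {-10, -9, -8, -7, -6, -5, -4, -3, -2, -1, 1, 2, 3, 4, 5, 6, 7, 8, 9, 10}.

Counting them gives 20 values.

Answer: 20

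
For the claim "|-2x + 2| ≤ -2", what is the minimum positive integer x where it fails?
Testing positive integers:
x = 1: LHS = |-2·1 + 2| = |0| = 0; 0 ≤ -2 — FAILS  ← smallest positive counterexample

Answer: x = 1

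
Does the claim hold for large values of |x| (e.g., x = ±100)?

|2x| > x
x = 100: LHS = |2·100| = |200| = 200; 200 > 100 — holds
x = -100: LHS = |2·(-100)| = |-200| = 200; 200 > -100 — holds

Answer: Yes, holds for both x = 100 and x = -100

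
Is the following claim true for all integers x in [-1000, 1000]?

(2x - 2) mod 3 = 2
The claim fails at x = 0:
x = 0: LHS = (2·0 - 2) mod 3 = (-2) mod 3 = 1; 1 = 2 — FAILS

Because a single integer refutes it, the statement is false.

Answer: False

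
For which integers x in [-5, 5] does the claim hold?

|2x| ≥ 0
An absolute value is never negative, so the left side is ≥ 0 for every x, while the right side is 0. Tightest case in [-5, 5] is x = 0:
x = 0: LHS = |2·0| = |0| = 0; 0 ≥ 0 — holds
Hence LHS − RHS is never negative, i.e. LHS ≥ RHS throughout, so the relation holds for every integer in [-5, 5].

Answer: All integers in [-5, 5]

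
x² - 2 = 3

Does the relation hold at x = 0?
x = 0: LHS = 0² - 2 = -2; -2 = 3 — FAILS

The relation fails at x = 0, so x = 0 is a counterexample.

Answer: No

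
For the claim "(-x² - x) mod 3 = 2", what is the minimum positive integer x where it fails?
Testing positive integers:
x = 1: LHS = (-1² - 1) mod 3 = (-2) mod 3 = 1; 1 = 2 — FAILS  ← smallest positive counterexample

Answer: x = 1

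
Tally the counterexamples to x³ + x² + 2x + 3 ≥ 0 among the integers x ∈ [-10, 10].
Counterexamples in [-10, 10]: {-10, -9, -8, -7, -6, -5, -4, -3, -2}.

Counting them gives 9 values.

Answer: 9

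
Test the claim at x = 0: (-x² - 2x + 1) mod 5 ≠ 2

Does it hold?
x = 0: LHS = (-0² - 2·0 + 1) mod 5 = 1 mod 5 = 1; 1 ≠ 2 — holds

The relation is satisfied at x = 0.

Answer: Yes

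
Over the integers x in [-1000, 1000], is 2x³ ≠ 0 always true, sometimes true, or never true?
Holds at x = 1: LHS = 2·1³ = 2; 2 ≠ 0 — holds
Fails at x = 0: LHS = 2·0³ = 0; 0 ≠ 0 — FAILS
It is satisfied by some integers in the range but not all.

Answer: Sometimes true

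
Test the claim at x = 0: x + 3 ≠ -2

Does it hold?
x = 0: LHS = 0 + 3 = 3; 3 ≠ -2 — holds

The relation is satisfied at x = 0.

Answer: Yes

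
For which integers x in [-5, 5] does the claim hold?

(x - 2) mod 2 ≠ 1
Holds for: {-4, -2, 0, 2, 4}
Fails for: {-5, -3, -1, 1, 3, 5}

Answer: {-4, -2, 0, 2, 4}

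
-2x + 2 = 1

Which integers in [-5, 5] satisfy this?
Track d = LHS − RHS over the integers in [-5, 5]. Equality would need d = 0, but d changes sign only between consecutive integers, jumping over 0:
x = 0: LHS = -2·0 + 2 = 2; 2 = 1 — FAILS  (d = 1)
x = 1: LHS = -2·1 + 2 = 0; 0 = 1 — FAILS  (d = -1)
Away from these crossings d keeps a constant sign, and checking every integer in [-5, 5] confirms d ≠ 0 throughout. Hence the two sides are never equal, so the claimed relation (=) fails for every integer in [-5, 5].

Answer: None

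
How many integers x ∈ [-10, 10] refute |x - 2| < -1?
Counterexamples in [-10, 10]: {-10, -9, -8, -7, -6, -5, -4, -3, -2, -1, 0, 1, 2, 3, 4, 5, 6, 7, 8, 9, 10}.

Counting them gives 21 values.

Answer: 21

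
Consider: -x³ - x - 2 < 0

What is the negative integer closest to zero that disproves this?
Testing negative integers from -1 downward:
x = -1: LHS = -(-1)³ - (-1) - 2 = 0; 0 < 0 — FAILS  ← closest negative counterexample to 0

Answer: x = -1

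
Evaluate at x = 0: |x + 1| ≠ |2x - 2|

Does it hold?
x = 0: LHS = |0 + 1| = |1| = 1, RHS = |2·0 - 2| = |-2| = 2; 1 ≠ 2 — holds

The relation is satisfied at x = 0.

Answer: Yes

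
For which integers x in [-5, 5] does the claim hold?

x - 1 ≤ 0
Holds for: {-5, -4, -3, -2, -1, 0, 1}
Fails for: {2, 3, 4, 5}

Answer: {-5, -4, -3, -2, -1, 0, 1}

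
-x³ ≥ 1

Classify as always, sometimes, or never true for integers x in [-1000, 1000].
Holds at x = -1: LHS = -(-1)³ = 1; 1 ≥ 1 — holds
Fails at x = 0: LHS = -0³ = 0; 0 ≥ 1 — FAILS
It is satisfied by some integers in the range but not all.

Answer: Sometimes true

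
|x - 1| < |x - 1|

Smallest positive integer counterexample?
Testing positive integers:
x = 1: LHS = |1 - 1| = |0| = 0, RHS = |1 - 1| = |0| = 0; 0 < 0 — FAILS  ← smallest positive counterexample

Answer: x = 1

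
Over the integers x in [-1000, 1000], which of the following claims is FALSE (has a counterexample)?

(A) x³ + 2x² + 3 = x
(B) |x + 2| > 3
(A) x = 0: LHS = 0³ + 2·0² + 3 = 3; 3 = 0 — FAILS
(B) x = 0: LHS = |0 + 2| = |2| = 2; 2 > 3 — FAILS

Answer: Both A and B are false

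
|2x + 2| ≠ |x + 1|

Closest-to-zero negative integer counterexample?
Testing negative integers from -1 downward:
x = -1: LHS = |2·(-1) + 2| = |0| = 0, RHS = |(-1) + 1| = |0| = 0; 0 ≠ 0 — FAILS  ← closest negative counterexample to 0

Answer: x = -1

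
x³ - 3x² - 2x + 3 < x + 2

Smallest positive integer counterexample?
Testing positive integers:
x = 1: LHS = 1³ - 3·1² - 2·1 + 3 = -1, RHS = 1 + 2 = 3; -1 < 3 — holds
x = 2: LHS = 2³ - 3·2² - 2·2 + 3 = -5, RHS = 2 + 2 = 4; -5 < 4 — holds
x = 3: LHS = 3³ - 3·3² - 2·3 + 3 = -3, RHS = 3 + 2 = 5; -3 < 5 — holds
x = 4: LHS = 4³ - 3·4² - 2·4 + 3 = 11, RHS = 4 + 2 = 6; 11 < 6 — FAILS  ← smallest positive counterexample

Answer: x = 4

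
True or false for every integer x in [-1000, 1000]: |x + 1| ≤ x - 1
The claim fails at x = 0:
x = 0: LHS = |0 + 1| = |1| = 1, RHS = 0 - 1 = -1; 1 ≤ -1 — FAILS

Because a single integer refutes it, the statement is false.

Answer: False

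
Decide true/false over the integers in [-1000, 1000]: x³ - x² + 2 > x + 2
The claim fails at x = 0:
x = 0: LHS = 0³ - 0² + 2 = 2, RHS = 0 + 2 = 2; 2 > 2 — FAILS

Because a single integer refutes it, the statement is false.

Answer: False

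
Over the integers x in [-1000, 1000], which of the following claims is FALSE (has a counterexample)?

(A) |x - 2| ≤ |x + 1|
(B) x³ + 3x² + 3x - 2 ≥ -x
(A) x = 0: LHS = |0 - 2| = |-2| = 2, RHS = |0 + 1| = |1| = 1; 2 ≤ 1 — FAILS
(B) x = 0: LHS = 0³ + 3·0² + 3·0 - 2 = -2, RHS = -0 = 0; -2 ≥ 0 — FAILS

Answer: Both A and B are false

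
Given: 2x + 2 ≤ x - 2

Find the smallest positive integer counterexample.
Testing positive integers:
x = 1: LHS = 2·1 + 2 = 4, RHS = 1 - 2 = -1; 4 ≤ -1 — FAILS  ← smallest positive counterexample

Answer: x = 1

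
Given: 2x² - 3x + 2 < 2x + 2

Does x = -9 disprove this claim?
Substitute x = -9 into the relation:
x = -9: LHS = 2·(-9)² - 3·(-9) + 2 = 191, RHS = 2·(-9) + 2 = -16; 191 < -16 — FAILS

Since the claim fails at x = -9, this value is a counterexample.

Answer: Yes, x = -9 is a counterexample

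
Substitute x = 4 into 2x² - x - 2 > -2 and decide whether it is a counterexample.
Substitute x = 4 into the relation:
x = 4: LHS = 2·4² - 4 - 2 = 26; 26 > -2 — holds

The claim holds here, so x = 4 is not a counterexample. (A counterexample exists elsewhere, e.g. x = 0.)

Answer: No, x = 4 is not a counterexample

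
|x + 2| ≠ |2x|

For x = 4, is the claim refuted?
Substitute x = 4 into the relation:
x = 4: LHS = |4 + 2| = |6| = 6, RHS = |2·4| = |8| = 8; 6 ≠ 8 — holds

The claim holds here, so x = 4 is not a counterexample. (A counterexample exists elsewhere, e.g. x = 2.)

Answer: No, x = 4 is not a counterexample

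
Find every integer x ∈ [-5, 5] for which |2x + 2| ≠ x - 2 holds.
Over all integers in [-5, 5], LHS − RHS is always positive; it is smallest at x = -1, where it equals 3:
x = -1: LHS = |2·(-1) + 2| = |0| = 0, RHS = (-1) - 2 = -3; 0 ≠ -3 — holds
At the ends of the range:
x = -5: LHS = |2·(-5) + 2| = |-8| = 8, RHS = (-5) - 2 = -7; 8 ≠ -7 — holds
x = 5: LHS = |2·5 + 2| = |12| = 12, RHS = 5 - 2 = 3; 12 ≠ 3 — holds
Hence LHS − RHS is never 0, i.e. the two sides are never equal, so the relation holds for every integer in [-5, 5].

Answer: All integers in [-5, 5]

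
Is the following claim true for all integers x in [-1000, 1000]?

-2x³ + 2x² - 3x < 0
The claim fails at x = 0:
x = 0: LHS = -2·0³ + 2·0² - 3·0 = 0; 0 < 0 — FAILS

Because a single integer refutes it, the statement is false.

Answer: False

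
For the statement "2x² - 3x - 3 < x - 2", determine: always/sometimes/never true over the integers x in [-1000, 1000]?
Holds at x = 0: LHS = 2·0² - 3·0 - 3 = -3, RHS = 0 - 2 = -2; -3 < -2 — holds
Fails at x = -1: LHS = 2·(-1)² - 3·(-1) - 3 = 2, RHS = (-1) - 2 = -3; 2 < -3 — FAILS
It is satisfied by some integers in the range but not all.

Answer: Sometimes true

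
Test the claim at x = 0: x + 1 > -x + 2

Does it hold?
x = 0: LHS = 0 + 1 = 1, RHS = -0 + 2 = 2; 1 > 2 — FAILS

The relation fails at x = 0, so x = 0 is a counterexample.

Answer: No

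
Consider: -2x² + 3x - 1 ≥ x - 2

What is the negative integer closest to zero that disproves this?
Testing negative integers from -1 downward:
x = -1: LHS = -2·(-1)² + 3·(-1) - 1 = -6, RHS = (-1) - 2 = -3; -6 ≥ -3 — FAILS  ← closest negative counterexample to 0

Answer: x = -1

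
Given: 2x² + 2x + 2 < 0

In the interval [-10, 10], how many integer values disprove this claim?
Counterexamples in [-10, 10]: {-10, -9, -8, -7, -6, -5, -4, -3, -2, -1, 0, 1, 2, 3, 4, 5, 6, 7, 8, 9, 10}.

Counting them gives 21 values.

Answer: 21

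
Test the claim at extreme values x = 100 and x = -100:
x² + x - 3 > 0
x = 100: LHS = 100² + 100 - 3 = 10097; 10097 > 0 — holds
x = -100: LHS = (-100)² + (-100) - 3 = 9897; 9897 > 0 — holds

Answer: Yes, holds for both x = 100 and x = -100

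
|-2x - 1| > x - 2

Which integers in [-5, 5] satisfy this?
Over all integers in [-5, 5], LHS − RHS is smallest at x = 0, where it equals 3:
x = 0: LHS = |-2·0 - 1| = |-1| = 1, RHS = 0 - 2 = -2; 1 > -2 — holds
At the ends of the range:
x = -5: LHS = |-2·(-5) - 1| = |9| = 9, RHS = (-5) - 2 = -7; 9 > -7 — holds
x = 5: LHS = |-2·5 - 1| = |-11| = 11, RHS = 5 - 2 = 3; 11 > 3 — holds
Hence LHS − RHS is never zero or negative, i.e. LHS > RHS throughout, so the relation holds for every integer in [-5, 5].

Answer: All integers in [-5, 5]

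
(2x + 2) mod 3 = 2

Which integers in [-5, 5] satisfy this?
Holds for: {-3, 0, 3}
Fails for: {-5, -4, -2, -1, 1, 2, 4, 5}

Answer: {-3, 0, 3}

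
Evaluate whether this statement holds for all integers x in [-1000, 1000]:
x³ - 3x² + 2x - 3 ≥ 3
The claim fails at x = 0:
x = 0: LHS = 0³ - 3·0² + 2·0 - 3 = -3; -3 ≥ 3 — FAILS

Because a single integer refutes it, the statement is false.

Answer: False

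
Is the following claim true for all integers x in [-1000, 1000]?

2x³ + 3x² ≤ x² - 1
The claim fails at x = 0:
x = 0: LHS = 2·0³ + 3·0² = 0, RHS = 0² - 1 = -1; 0 ≤ -1 — FAILS

Because a single integer refutes it, the statement is false.

Answer: False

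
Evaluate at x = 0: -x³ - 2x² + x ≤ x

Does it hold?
x = 0: LHS = -0³ - 2·0² + 0 = 0; 0 ≤ 0 — holds

The relation is satisfied at x = 0.

Answer: Yes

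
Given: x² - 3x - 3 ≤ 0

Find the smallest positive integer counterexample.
Testing positive integers:
x = 1: LHS = 1² - 3·1 - 3 = -5; -5 ≤ 0 — holds
x = 2: LHS = 2² - 3·2 - 3 = -5; -5 ≤ 0 — holds
x = 3: LHS = 3² - 3·3 - 3 = -3; -3 ≤ 0 — holds
x = 4: LHS = 4² - 3·4 - 3 = 1; 1 ≤ 0 — FAILS  ← smallest positive counterexample

Answer: x = 4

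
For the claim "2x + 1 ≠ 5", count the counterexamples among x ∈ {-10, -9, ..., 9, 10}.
Counterexamples in [-10, 10]: {2}.

Counting them gives 1 values.

Answer: 1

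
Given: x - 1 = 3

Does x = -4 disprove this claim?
Substitute x = -4 into the relation:
x = -4: LHS = (-4) - 1 = -5; -5 = 3 — FAILS

Since the claim fails at x = -4, this value is a counterexample.

Answer: Yes, x = -4 is a counterexample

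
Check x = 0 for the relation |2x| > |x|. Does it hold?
x = 0: LHS = |2·0| = |0| = 0, RHS = |0| = 0; 0 > 0 — FAILS

The relation fails at x = 0, so x = 0 is a counterexample.

Answer: No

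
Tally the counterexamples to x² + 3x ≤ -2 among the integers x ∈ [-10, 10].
Counterexamples in [-10, 10]: {-10, -9, -8, -7, -6, -5, -4, -3, 0, 1, 2, 3, 4, 5, 6, 7, 8, 9, 10}.

Counting them gives 19 values.

Answer: 19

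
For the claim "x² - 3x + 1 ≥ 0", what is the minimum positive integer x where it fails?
Testing positive integers:
x = 1: LHS = 1² - 3·1 + 1 = -1; -1 ≥ 0 — FAILS  ← smallest positive counterexample

Answer: x = 1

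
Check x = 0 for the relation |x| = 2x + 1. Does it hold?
x = 0: LHS = |0| = 0, RHS = 2·0 + 1 = 1; 0 = 1 — FAILS

The relation fails at x = 0, so x = 0 is a counterexample.

Answer: No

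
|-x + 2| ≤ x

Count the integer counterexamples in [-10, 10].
Counterexamples in [-10, 10]: {-10, -9, -8, -7, -6, -5, -4, -3, -2, -1, 0}.

Counting them gives 11 values.

Answer: 11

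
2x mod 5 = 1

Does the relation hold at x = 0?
x = 0: LHS = (2·0) mod 5 = 0 mod 5 = 0; 0 = 1 — FAILS

The relation fails at x = 0, so x = 0 is a counterexample.

Answer: No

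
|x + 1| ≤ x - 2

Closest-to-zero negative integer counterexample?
Testing negative integers from -1 downward:
x = -1: LHS = |(-1) + 1| = |0| = 0, RHS = (-1) - 2 = -3; 0 ≤ -3 — FAILS  ← closest negative counterexample to 0

Answer: x = -1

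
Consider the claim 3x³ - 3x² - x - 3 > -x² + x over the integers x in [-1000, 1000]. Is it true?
The claim fails at x = 0:
x = 0: LHS = 3·0³ - 3·0² - 0 - 3 = -3, RHS = -0² + 0 = 0; -3 > 0 — FAILS

Because a single integer refutes it, the statement is false.

Answer: False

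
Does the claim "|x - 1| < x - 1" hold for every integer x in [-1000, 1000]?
The claim fails at x = 0:
x = 0: LHS = |0 - 1| = |-1| = 1, RHS = 0 - 1 = -1; 1 < -1 — FAILS

Because a single integer refutes it, the statement is false.

Answer: False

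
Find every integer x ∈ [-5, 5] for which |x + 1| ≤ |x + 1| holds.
Over all integers in [-5, 5], LHS − RHS is largest at x = 0, where it equals 0:
x = 0: LHS = |0 + 1| = |1| = 1, RHS = |0 + 1| = |1| = 1; 1 ≤ 1 — holds
At the ends of the range:
x = -5: LHS = |(-5) + 1| = |-4| = 4, RHS = |(-5) + 1| = |-4| = 4; 4 ≤ 4 — holds
x = 5: LHS = |5 + 1| = |6| = 6, RHS = |5 + 1| = |6| = 6; 6 ≤ 6 — holds
Hence LHS − RHS is never positive, i.e. LHS ≤ RHS throughout, so the relation holds for every integer in [-5, 5].

Answer: All integers in [-5, 5]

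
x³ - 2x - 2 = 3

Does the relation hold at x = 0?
x = 0: LHS = 0³ - 2·0 - 2 = -2; -2 = 3 — FAILS

The relation fails at x = 0, so x = 0 is a counterexample.

Answer: No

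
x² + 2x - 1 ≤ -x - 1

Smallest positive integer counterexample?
Testing positive integers:
x = 1: LHS = 1² + 2·1 - 1 = 2, RHS = -1 - 1 = -2; 2 ≤ -2 — FAILS  ← smallest positive counterexample

Answer: x = 1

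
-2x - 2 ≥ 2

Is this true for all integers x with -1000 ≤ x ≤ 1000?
The claim fails at x = 0:
x = 0: LHS = -2·0 - 2 = -2; -2 ≥ 2 — FAILS

Because a single integer refutes it, the statement is false.

Answer: False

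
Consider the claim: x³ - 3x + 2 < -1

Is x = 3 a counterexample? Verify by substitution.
Substitute x = 3 into the relation:
x = 3: LHS = 3³ - 3·3 + 2 = 20; 20 < -1 — FAILS

Since the claim fails at x = 3, this value is a counterexample.

Answer: Yes, x = 3 is a counterexample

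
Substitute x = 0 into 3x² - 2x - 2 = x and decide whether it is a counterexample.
Substitute x = 0 into the relation:
x = 0: LHS = 3·0² - 2·0 - 2 = -2; -2 = 0 — FAILS

Since the claim fails at x = 0, this value is a counterexample.

Answer: Yes, x = 0 is a counterexample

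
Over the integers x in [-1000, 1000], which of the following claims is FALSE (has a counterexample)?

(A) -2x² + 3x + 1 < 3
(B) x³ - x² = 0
(A) Over all integers in [-1000, 1000], LHS − RHS is largest at x = 1, where it equals -1:
x = 1: LHS = -2·1² + 3·1 + 1 = 2; 2 < 3 — holds
At the ends of the range:
x = -1000: LHS = -2·(-1000)² + 3·(-1000) + 1 = -2002999; -2002999 < 3 — holds
x = 1000: LHS = -2·1000² + 3·1000 + 1 = -1996999; -1996999 < 3 — holds
Hence LHS − RHS is never zero or positive, i.e. LHS < RHS throughout, so the relation holds for every integer in [-1000, 1000].

(B) x = -1: LHS = (-1)³ - (-1)² = -2; -2 = 0 — FAILS

Only (B) has a counterexample.

Answer: B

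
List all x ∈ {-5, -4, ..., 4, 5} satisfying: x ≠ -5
Holds for: {-4, -3, -2, -1, 0, 1, 2, 3, 4, 5}
Fails for: {-5}

Answer: {-4, -3, -2, -1, 0, 1, 2, 3, 4, 5}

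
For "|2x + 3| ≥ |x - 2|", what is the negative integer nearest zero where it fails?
Testing negative integers from -1 downward:
x = -1: LHS = |2·(-1) + 3| = |1| = 1, RHS = |(-1) - 2| = |-3| = 3; 1 ≥ 3 — FAILS  ← closest negative counterexample to 0

Answer: x = -1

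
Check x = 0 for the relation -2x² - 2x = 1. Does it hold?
x = 0: LHS = -2·0² - 2·0 = 0; 0 = 1 — FAILS

The relation fails at x = 0, so x = 0 is a counterexample.

Answer: No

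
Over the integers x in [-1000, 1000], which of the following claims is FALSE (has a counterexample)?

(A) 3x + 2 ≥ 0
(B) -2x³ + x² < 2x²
(A) x = -1: LHS = 3·(-1) + 2 = -1; -1 ≥ 0 — FAILS
(B) x = 0: LHS = -2·0³ + 0² = 0, RHS = 2·0² = 0; 0 < 0 — FAILS

Answer: Both A and B are false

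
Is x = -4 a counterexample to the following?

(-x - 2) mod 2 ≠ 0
Substitute x = -4 into the relation:
x = -4: LHS = (-(-4) - 2) mod 2 = 2 mod 2 = 0; 0 ≠ 0 — FAILS

Since the claim fails at x = -4, this value is a counterexample.

Answer: Yes, x = -4 is a counterexample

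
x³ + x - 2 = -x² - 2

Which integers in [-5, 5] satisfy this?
Holds for: {0}
Fails for: {-5, -4, -3, -2, -1, 1, 2, 3, 4, 5}

Answer: {0}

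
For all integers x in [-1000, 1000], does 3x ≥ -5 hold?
The claim fails at x = -2:
x = -2: LHS = 3·(-2) = -6; -6 ≥ -5 — FAILS

Because a single integer refutes it, the statement is false.

Answer: False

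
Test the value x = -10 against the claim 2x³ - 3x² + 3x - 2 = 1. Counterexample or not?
Substitute x = -10 into the relation:
x = -10: LHS = 2·(-10)³ - 3·(-10)² + 3·(-10) - 2 = -2332; -2332 = 1 — FAILS

Since the claim fails at x = -10, this value is a counterexample.

Answer: Yes, x = -10 is a counterexample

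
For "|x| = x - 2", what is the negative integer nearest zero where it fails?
Testing negative integers from -1 downward:
x = -1: LHS = |-1| = 1, RHS = (-1) - 2 = -3; 1 = -3 — FAILS  ← closest negative counterexample to 0

Answer: x = -1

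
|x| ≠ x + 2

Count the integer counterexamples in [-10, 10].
Counterexamples in [-10, 10]: {-1}.

Counting them gives 1 values.

Answer: 1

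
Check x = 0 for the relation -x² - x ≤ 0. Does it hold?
x = 0: LHS = -0² - 0 = 0; 0 ≤ 0 — holds

The relation is satisfied at x = 0.

Answer: Yes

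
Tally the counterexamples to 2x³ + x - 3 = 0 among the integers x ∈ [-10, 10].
Counterexamples in [-10, 10]: {-10, -9, -8, -7, -6, -5, -4, -3, -2, -1, 0, 2, 3, 4, 5, 6, 7, 8, 9, 10}.

Counting them gives 20 values.

Answer: 20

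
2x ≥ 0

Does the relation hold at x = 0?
x = 0: LHS = 2·0 = 0; 0 ≥ 0 — holds

The relation is satisfied at x = 0.

Answer: Yes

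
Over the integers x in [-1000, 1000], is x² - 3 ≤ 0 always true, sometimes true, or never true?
Holds at x = 0: LHS = 0² - 3 = -3; -3 ≤ 0 — holds
Fails at x = 2: LHS = 2² - 3 = 1; 1 ≤ 0 — FAILS
It is satisfied by some integers in the range but not all.

Answer: Sometimes true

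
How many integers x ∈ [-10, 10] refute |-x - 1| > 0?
Counterexamples in [-10, 10]: {-1}.

Counting them gives 1 values.

Answer: 1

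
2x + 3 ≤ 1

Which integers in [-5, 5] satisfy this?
Holds for: {-5, -4, -3, -2, -1}
Fails for: {0, 1, 2, 3, 4, 5}

Answer: {-5, -4, -3, -2, -1}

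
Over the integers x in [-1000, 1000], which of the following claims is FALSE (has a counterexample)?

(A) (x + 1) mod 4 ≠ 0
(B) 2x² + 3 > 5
(A) x = -1: LHS = ((-1) + 1) mod 4 = 0 mod 4 = 0; 0 ≠ 0 — FAILS
(B) x = 0: LHS = 2·0² + 3 = 3; 3 > 5 — FAILS

Answer: Both A and B are false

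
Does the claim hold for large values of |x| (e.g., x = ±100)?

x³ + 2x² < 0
x = 100: LHS = 100³ + 2·100² = 1020000; 1020000 < 0 — FAILS
x = -100: LHS = (-100)³ + 2·(-100)² = -980000; -980000 < 0 — holds

Answer: Partially: fails for x = 100, holds for x = -100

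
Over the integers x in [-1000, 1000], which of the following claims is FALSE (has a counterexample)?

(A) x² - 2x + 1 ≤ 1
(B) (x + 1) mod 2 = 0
(A) x = -1: LHS = (-1)² - 2·(-1) + 1 = 4; 4 ≤ 1 — FAILS
(B) x = 0: LHS = (0 + 1) mod 2 = 1 mod 2 = 1; 1 = 0 — FAILS

Answer: Both A and B are false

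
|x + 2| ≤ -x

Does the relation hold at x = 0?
x = 0: LHS = |0 + 2| = |2| = 2, RHS = -0 = 0; 2 ≤ 0 — FAILS

The relation fails at x = 0, so x = 0 is a counterexample.

Answer: No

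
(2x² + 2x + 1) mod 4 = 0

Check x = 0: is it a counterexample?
Substitute x = 0 into the relation:
x = 0: LHS = (2·0² + 2·0 + 1) mod 4 = 1 mod 4 = 1; 1 = 0 — FAILS

Since the claim fails at x = 0, this value is a counterexample.

Answer: Yes, x = 0 is a counterexample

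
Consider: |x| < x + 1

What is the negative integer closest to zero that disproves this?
Testing negative integers from -1 downward:
x = -1: LHS = |-1| = 1, RHS = (-1) + 1 = 0; 1 < 0 — FAILS  ← closest negative counterexample to 0

Answer: x = -1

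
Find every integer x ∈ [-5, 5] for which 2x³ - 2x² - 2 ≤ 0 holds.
Holds for: {-5, -4, -3, -2, -1, 0, 1}
Fails for: {2, 3, 4, 5}

Answer: {-5, -4, -3, -2, -1, 0, 1}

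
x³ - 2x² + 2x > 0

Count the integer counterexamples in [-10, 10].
Counterexamples in [-10, 10]: {-10, -9, -8, -7, -6, -5, -4, -3, -2, -1, 0}.

Counting them gives 11 values.

Answer: 11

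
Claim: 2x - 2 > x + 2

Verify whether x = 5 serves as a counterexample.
Substitute x = 5 into the relation:
x = 5: LHS = 2·5 - 2 = 8, RHS = 5 + 2 = 7; 8 > 7 — holds

The claim holds here, so x = 5 is not a counterexample. (A counterexample exists elsewhere, e.g. x = 0.)

Answer: No, x = 5 is not a counterexample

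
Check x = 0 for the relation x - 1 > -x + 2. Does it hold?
x = 0: LHS = 0 - 1 = -1, RHS = -0 + 2 = 2; -1 > 2 — FAILS

The relation fails at x = 0, so x = 0 is a counterexample.

Answer: No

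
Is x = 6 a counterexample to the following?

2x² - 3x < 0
Substitute x = 6 into the relation:
x = 6: LHS = 2·6² - 3·6 = 54; 54 < 0 — FAILS

Since the claim fails at x = 6, this value is a counterexample.

Answer: Yes, x = 6 is a counterexample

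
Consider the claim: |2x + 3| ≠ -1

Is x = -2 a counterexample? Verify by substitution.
Substitute x = -2 into the relation:
x = -2: LHS = |2·(-2) + 3| = |-1| = 1; 1 ≠ -1 — holds

The relation holds at x = -2, so it is not a counterexample.

Answer: No, x = -2 is not a counterexample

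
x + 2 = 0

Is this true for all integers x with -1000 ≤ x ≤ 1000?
The claim fails at x = 0:
x = 0: LHS = 0 + 2 = 2; 2 = 0 — FAILS

Because a single integer refutes it, the statement is false.

Answer: False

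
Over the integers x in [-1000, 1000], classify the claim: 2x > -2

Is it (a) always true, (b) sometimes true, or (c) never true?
Holds at x = 0: LHS = 2·0 = 0; 0 > -2 — holds
Fails at x = -1: LHS = 2·(-1) = -2; -2 > -2 — FAILS
It is satisfied by some integers in the range but not all.

Answer: Sometimes true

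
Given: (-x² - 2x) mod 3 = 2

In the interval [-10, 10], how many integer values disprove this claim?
Counterexamples in [-10, 10]: {-10, -9, -8, -7, -6, -5, -4, -3, -2, -1, 0, 1, 2, 3, 4, 5, 6, 7, 8, 9, 10}.

Counting them gives 21 values.

Answer: 21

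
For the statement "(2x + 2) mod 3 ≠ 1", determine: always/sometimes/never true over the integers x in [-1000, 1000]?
Holds at x = 0: LHS = (2·0 + 2) mod 3 = 2 mod 3 = 2; 2 ≠ 1 — holds
Fails at x = 1: LHS = (2·1 + 2) mod 3 = 4 mod 3 = 1; 1 ≠ 1 — FAILS
It is satisfied by some integers in the range but not all.

Answer: Sometimes true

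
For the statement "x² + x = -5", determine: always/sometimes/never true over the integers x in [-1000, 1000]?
Over all integers in [-1000, 1000], LHS − RHS is always positive; it is smallest at x = 0, where it equals 5:
x = 0: LHS = 0² + 0 = 0; 0 = -5 — FAILS
At the ends of the range:
x = -1000: LHS = (-1000)² + (-1000) = 999000; 999000 = -5 — FAILS
x = 1000: LHS = 1000² + 1000 = 1001000; 1001000 = -5 — FAILS
Hence LHS − RHS is never 0, i.e. the two sides are never equal, so the claimed relation (=) fails for every integer in [-1000, 1000].

No integer in the range satisfies it.

Answer: Never true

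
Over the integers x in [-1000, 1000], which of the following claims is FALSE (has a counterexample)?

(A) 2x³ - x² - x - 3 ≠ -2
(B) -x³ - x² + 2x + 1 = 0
(A) Track d = LHS − RHS over the integers in [-1000, 1000]. Equality would need d = 0, but d changes sign only between consecutive integers, jumping over 0:
x = 1: LHS = 2·1³ - 1² - 1 - 3 = -3; -3 ≠ -2 — holds  (d = -1)
x = 2: LHS = 2·2³ - 2² - 2 - 3 = 7; 7 ≠ -2 — holds  (d = 9)
Away from these crossings d keeps a constant sign, and checking every integer in [-1000, 1000] confirms d ≠ 0 throughout. Hence the two sides are never equal, so the relation holds for every integer in [-1000, 1000].

(B) x = 0: LHS = -0³ - 0² + 2·0 + 1 = 1; 1 = 0 — FAILS

Only (B) has a counterexample.

Answer: B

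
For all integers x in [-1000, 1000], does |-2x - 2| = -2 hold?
The claim fails at x = 0:
x = 0: LHS = |-2·0 - 2| = |-2| = 2; 2 = -2 — FAILS

Because a single integer refutes it, the statement is false.

Answer: False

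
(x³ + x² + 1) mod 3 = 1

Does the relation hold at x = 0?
x = 0: LHS = (0³ + 0² + 1) mod 3 = 1 mod 3 = 1; 1 = 1 — holds

The relation is satisfied at x = 0.

Answer: Yes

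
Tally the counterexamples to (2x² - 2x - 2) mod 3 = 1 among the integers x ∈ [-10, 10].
Counterexamples in [-10, 10]: {-10, -7, -4, -1, 2, 5, 8}.

Counting them gives 7 values.

Answer: 7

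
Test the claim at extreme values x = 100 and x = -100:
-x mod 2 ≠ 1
x = 100: LHS = (-100) mod 2 = 0; 0 ≠ 1 — holds
x = -100: LHS = (-(-100)) mod 2 = 100 mod 2 = 0; 0 ≠ 1 — holds

Answer: Yes, holds for both x = 100 and x = -100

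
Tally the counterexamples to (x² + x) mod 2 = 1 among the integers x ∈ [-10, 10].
Counterexamples in [-10, 10]: {-10, -9, -8, -7, -6, -5, -4, -3, -2, -1, 0, 1, 2, 3, 4, 5, 6, 7, 8, 9, 10}.

Counting them gives 21 values.

Answer: 21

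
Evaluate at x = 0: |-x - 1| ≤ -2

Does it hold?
x = 0: LHS = |-0 - 1| = |-1| = 1; 1 ≤ -2 — FAILS

The relation fails at x = 0, so x = 0 is a counterexample.

Answer: No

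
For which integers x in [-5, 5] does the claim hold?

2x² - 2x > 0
Holds for: {-5, -4, -3, -2, -1, 2, 3, 4, 5}
Fails for: {0, 1}

Answer: {-5, -4, -3, -2, -1, 2, 3, 4, 5}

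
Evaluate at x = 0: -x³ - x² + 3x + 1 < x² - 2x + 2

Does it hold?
x = 0: LHS = -0³ - 0² + 3·0 + 1 = 1, RHS = 0² - 2·0 + 2 = 2; 1 < 2 — holds

The relation is satisfied at x = 0.

Answer: Yes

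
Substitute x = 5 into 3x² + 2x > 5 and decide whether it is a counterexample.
Substitute x = 5 into the relation:
x = 5: LHS = 3·5² + 2·5 = 85; 85 > 5 — holds

The claim holds here, so x = 5 is not a counterexample. (A counterexample exists elsewhere, e.g. x = 0.)

Answer: No, x = 5 is not a counterexample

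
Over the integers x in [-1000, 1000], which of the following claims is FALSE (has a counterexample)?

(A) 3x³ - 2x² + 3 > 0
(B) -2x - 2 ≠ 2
(A) x = -1: LHS = 3·(-1)³ - 2·(-1)² + 3 = -2; -2 > 0 — FAILS
(B) x = -2: LHS = -2·(-2) - 2 = 2; 2 ≠ 2 — FAILS

Answer: Both A and B are false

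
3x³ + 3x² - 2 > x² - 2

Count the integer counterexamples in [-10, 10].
Counterexamples in [-10, 10]: {-10, -9, -8, -7, -6, -5, -4, -3, -2, -1, 0}.

Counting them gives 11 values.

Answer: 11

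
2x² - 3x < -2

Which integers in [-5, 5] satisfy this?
Over all integers in [-5, 5], LHS − RHS is smallest at x = 1, where it equals 1:
x = 1: LHS = 2·1² - 3·1 = -1; -1 < -2 — FAILS
At the ends of the range:
x = -5: LHS = 2·(-5)² - 3·(-5) = 65; 65 < -2 — FAILS
x = 5: LHS = 2·5² - 3·5 = 35; 35 < -2 — FAILS
Hence LHS − RHS is never negative, i.e. LHS ≥ RHS throughout, so the claimed relation (<) fails for every integer in [-5, 5].

Answer: None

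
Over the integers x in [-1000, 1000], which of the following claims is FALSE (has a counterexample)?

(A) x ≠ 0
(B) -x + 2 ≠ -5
(A) x = 0: 0 ≠ 0 — FAILS
(B) x = 7: LHS = -7 + 2 = -5; -5 ≠ -5 — FAILS

Answer: Both A and B are false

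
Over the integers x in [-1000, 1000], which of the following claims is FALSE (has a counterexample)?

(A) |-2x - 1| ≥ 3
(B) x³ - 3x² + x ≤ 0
(A) x = 0: LHS = |-2·0 - 1| = |-1| = 1; 1 ≥ 3 — FAILS
(B) x = 3: LHS = 3³ - 3·3² + 3 = 3; 3 ≤ 0 — FAILS

Answer: Both A and B are false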